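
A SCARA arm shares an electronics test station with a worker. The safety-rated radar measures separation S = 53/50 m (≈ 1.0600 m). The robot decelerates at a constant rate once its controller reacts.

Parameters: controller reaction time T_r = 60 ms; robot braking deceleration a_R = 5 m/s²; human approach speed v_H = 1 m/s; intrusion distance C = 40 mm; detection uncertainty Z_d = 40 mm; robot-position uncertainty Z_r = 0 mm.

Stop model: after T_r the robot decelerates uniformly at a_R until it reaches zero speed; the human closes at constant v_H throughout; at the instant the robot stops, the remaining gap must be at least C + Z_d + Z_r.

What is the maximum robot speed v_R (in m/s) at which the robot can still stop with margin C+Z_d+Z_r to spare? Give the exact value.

collect terms ⇒ (1/10)·v_R² + (13/50)·v_R + (-23/25) = 0
  disc = (13/50)² − 4·(1/10)·(-23/25) = 1089/2500 ; √disc = 33/50
  v_R = (−(13/50) + 33/50) / (2·(1/10)) = 2 m/s
check:
braking lasts T_s = 2/5 = 0.4000 s
robot in T_r: 2.0000·0.0600 = 0.1200 m
robot under decel: 2.0000²/(2·5.0000) = 0.4000 m
person approaches 1.0000·(0.0600+0.4000) = 0.4600 m
residual clearance needed = 0.0400+0.0400+0.0000 = 0.0800 m
sum ≈ 0.1200+0.4000+0.4600+0.0800 ≈ 1.0600 m = S ✓

v_R_max = 2 m/s = 2.0000 m/s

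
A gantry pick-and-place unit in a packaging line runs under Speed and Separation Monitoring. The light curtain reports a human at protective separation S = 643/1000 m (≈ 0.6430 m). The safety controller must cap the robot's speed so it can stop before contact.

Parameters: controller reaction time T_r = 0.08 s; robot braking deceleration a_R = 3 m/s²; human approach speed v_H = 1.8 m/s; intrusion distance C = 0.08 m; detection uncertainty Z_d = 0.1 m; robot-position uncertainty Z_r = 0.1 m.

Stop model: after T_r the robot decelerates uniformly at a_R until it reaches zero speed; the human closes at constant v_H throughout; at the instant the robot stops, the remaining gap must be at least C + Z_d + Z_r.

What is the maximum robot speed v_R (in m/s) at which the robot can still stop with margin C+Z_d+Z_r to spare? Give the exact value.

collect terms ⇒ (1/6)·v_R² + (17/25)·v_R + (-219/1000) = 0
  disc = (17/25)² − 4·(1/6)·(-219/1000) = 1521/2500 ; √disc = 39/50
  v_R = (−(17/25) + 39/50) / (2·(1/6)) = 3/10 m/s
check:
stop time T_s = (3/10)/3 = 0.1000 s
robot in T_r: 0.3000·0.0800 = 0.0240 m
robot under decel: 0.3000²/(2·3.0000) = 0.0150 m
human over T_r+T_s: 1.8000·(0.0800+0.1000) = 0.3240 m
residual clearance needed = 0.0800+0.1000+0.1000 = 0.2800 m
sum ≈ 0.0240+0.0150+0.3240+0.2800 ≈ 0.6430 m = S ✓

v_R_max = 3/10 m/s = 0.3000 m/s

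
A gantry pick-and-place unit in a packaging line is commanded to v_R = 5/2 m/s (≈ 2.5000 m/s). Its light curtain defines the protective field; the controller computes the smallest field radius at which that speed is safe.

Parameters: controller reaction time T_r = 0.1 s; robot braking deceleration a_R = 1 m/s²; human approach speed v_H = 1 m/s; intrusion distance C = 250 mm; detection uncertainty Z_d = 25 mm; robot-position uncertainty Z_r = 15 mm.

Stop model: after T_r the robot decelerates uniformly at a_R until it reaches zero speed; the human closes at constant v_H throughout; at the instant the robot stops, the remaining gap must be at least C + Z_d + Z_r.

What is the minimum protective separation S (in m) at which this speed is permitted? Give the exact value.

S_min = 1253/200 m = 6.2650 m

braking lasts T_s = (5/2)/1 = 2.5000 s
robot covers v_R·T_r = 2.5000·0.1000 = 0.2500 m before braking
braking distance = 2.5000²/(2·1.0000) = 3.1250 m
person approaches 1.0000·(0.1000+2.5000) = 2.6000 m
margins: 0.2500+0.0250+0.0150 = 0.2900 m
S_min ≈ 0.2500+3.1250+2.6000+0.2900  ⇒  S_min = 1253/200 m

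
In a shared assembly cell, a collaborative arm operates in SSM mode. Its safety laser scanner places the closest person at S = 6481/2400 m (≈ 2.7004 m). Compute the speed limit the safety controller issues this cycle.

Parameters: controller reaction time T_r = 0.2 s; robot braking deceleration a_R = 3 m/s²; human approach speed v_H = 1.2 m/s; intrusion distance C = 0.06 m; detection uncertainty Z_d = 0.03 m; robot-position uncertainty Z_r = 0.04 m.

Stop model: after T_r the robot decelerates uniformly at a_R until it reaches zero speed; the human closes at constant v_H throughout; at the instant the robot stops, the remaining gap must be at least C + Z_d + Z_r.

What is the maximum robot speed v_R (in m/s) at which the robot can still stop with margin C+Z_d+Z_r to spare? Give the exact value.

v_R_max = 47/20 m/s = 2.3500 m/s

at the boundary: (1/6)·v² + (3/5)·v + (-5593/2400) = 0
  disc = (3/5)² − 4·(1/6)·(-5593/2400) = 6889/3600 ; √disc = 83/60
  v_R = (−(3/5) + 83/60) / (2·(1/6)) = 47/20 m/s
check:
braking lasts T_s = (47/20)/3 = 0.7833 s
robot covers v_R·T_r = 2.3500·0.2000 = 0.4700 m before braking
robot covers 2.3500·0.7833 − ½·3.0000·0.7833² = 0.9204 m while stopping
human over T_r+T_s: 1.2000·(0.2000+0.7833) = 1.1800 m
margins: 0.0600+0.0300+0.0400 = 0.1300 m
sum ≈ 0.4700+0.9204+1.1800+0.1300 ≈ 2.7004 m = S ✓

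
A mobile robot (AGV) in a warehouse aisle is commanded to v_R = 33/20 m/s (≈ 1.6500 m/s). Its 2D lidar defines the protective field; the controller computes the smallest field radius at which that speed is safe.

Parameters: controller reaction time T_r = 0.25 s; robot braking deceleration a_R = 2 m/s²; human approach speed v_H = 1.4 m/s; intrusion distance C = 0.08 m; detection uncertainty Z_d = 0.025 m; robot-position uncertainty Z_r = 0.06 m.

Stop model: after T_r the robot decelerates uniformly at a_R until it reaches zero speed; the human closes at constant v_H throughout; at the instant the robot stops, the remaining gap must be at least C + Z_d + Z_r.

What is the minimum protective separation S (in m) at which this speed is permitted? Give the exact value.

stop time T_s = (33/20)/2 = 0.8250 s
robot in T_r: 1.6500·0.2500 = 0.4125 m
robot under decel: 1.6500²/(2·2.0000) = 0.6806 m
person approaches 1.4000·(0.2500+0.8250) = 1.5050 m
residual clearance needed = 0.0800+0.0250+0.0600 = 0.1650 m
S_min ≈ 0.4125+0.6806+1.5050+0.1650  ⇒  S_min = 4421/1600 m

S_min = 4421/1600 m = 2.7631 m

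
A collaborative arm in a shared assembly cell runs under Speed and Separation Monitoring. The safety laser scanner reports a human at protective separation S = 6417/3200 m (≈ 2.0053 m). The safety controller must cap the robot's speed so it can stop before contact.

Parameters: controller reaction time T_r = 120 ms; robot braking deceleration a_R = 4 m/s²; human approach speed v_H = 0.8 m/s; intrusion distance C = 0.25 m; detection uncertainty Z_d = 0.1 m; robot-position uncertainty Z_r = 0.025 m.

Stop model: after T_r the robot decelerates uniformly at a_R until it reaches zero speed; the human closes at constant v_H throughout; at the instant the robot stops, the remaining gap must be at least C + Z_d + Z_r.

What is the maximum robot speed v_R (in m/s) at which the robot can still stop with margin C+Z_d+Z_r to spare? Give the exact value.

quadratic (1/8)·v² + (8/25)·v + (-24549/16000) = 0
  disc = (8/25)² − 4·(1/8)·(-24549/16000) = 139129/160000 ; √disc = 373/400
  v_R = (−(8/25) + 373/400) / (2·(1/8)) = 49/20 m/s
check:
braking lasts T_s = (49/20)/4 = 0.6125 s
robot covers v_R·T_r = 2.4500·0.1200 = 0.2940 m before braking
robot covers 2.4500·0.6125 − ½·4.0000·0.6125² = 0.7503 m while stopping
person approaches 0.8000·(0.1200+0.6125) = 0.5860 m
margins: 0.2500+0.1000+0.0250 = 0.3750 m
sum ≈ 0.2940+0.7503+0.5860+0.3750 ≈ 2.0053 m = S ✓

v_R_max = 49/20 m/s = 2.4500 m/s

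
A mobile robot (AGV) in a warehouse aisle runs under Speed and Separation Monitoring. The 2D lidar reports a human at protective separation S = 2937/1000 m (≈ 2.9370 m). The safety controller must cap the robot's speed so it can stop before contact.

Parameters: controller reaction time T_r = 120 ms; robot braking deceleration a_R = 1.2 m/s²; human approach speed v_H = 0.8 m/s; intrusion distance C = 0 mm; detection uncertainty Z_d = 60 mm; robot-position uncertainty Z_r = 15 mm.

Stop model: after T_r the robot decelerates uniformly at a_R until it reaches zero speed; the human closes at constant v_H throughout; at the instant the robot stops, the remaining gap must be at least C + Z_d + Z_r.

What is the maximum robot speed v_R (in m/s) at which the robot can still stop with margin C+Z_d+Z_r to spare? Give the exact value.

collect terms ⇒ (5/12)·v_R² + (59/75)·v_R + (-1383/500) = 0
  disc = (59/75)² − 4·(5/12)·(-1383/500) = 117649/22500 ; √disc = 343/150
  v_R = (−(59/75) + 343/150) / (2·(5/12)) = 9/5 m/s
check:
braking lasts T_s = (9/5)/(6/5) = 1.5000 s
reaction-phase robot travel = 1.8000·0.1200 = 0.2160 m
robot covers 1.8000·1.5000 − ½·1.2000·1.5000² = 1.3500 m while stopping
human closes 0.8000·1.6200 = 1.2960 m
residual clearance needed = 0.0000+0.0600+0.0150 = 0.0750 m
sum ≈ 0.2160+1.3500+1.2960+0.0750 ≈ 2.9370 m = S ✓

v_R_max = 9/5 m/s = 1.8000 m/s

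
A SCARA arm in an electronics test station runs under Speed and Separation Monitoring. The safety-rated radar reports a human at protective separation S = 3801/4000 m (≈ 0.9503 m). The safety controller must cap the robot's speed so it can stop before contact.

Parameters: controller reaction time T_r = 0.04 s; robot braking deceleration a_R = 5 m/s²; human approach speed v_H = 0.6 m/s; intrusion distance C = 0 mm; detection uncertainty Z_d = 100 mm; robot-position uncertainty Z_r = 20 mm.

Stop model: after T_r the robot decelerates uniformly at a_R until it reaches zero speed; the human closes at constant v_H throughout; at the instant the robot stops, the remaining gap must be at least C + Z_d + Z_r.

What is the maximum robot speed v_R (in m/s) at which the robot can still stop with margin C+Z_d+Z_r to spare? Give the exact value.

at the boundary: (1/10)·v² + (4/25)·v + (-129/160) = 0
  disc = (4/25)² − 4·(1/10)·(-129/160) = 3481/10000 ; √disc = 59/100
  v_R = (−(4/25) + 59/100) / (2·(1/10)) = 43/20 m/s
check:
stop time T_s = (43/20)/5 = 0.4300 s
reaction-phase robot travel = 2.1500·0.0400 = 0.0860 m
robot under decel: 2.1500²/(2·5.0000) = 0.4622 m
human closes 0.6000·0.4700 = 0.2820 m
C+Z_d+Z_r = 0.0000+0.1000+0.0200 = 0.1200 m
sum ≈ 0.0860+0.4622+0.2820+0.1200 ≈ 0.9503 m = S ✓

v_R_max = 43/20 m/s = 2.1500 m/s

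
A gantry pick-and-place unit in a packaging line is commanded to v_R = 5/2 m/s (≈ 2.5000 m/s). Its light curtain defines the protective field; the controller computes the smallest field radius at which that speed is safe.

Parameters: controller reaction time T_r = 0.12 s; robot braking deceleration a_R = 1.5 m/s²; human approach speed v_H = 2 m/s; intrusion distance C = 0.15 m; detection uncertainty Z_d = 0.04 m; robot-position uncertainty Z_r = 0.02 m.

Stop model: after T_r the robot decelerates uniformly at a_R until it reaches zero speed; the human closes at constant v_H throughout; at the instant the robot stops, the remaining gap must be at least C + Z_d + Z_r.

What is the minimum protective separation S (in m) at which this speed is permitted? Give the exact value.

T_s = v_R/a_R = (5/2)/(3/2) = 1.6667 s
robot in T_r: 2.5000·0.1200 = 0.3000 m
robot under decel: 2.5000²/(2·1.5000) = 2.0833 m
person approaches 2.0000·(0.1200+1.6667) = 3.5733 m
margins: 0.1500+0.0400+0.0200 = 0.2100 m
S_min ≈ 0.3000+2.0833+3.5733+0.2100  ⇒  S_min = 37/6 m

S_min = 37/6 m = 6.1667 m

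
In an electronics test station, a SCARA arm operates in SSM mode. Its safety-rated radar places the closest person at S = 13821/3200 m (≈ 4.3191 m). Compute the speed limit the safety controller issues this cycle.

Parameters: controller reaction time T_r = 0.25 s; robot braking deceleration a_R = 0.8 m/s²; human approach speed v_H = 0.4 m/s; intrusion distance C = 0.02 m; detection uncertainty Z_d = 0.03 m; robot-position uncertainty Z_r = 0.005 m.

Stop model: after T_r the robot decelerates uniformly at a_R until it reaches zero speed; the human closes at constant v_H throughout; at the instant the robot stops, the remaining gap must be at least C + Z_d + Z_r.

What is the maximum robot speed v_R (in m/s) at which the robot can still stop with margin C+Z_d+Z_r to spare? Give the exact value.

v_R_max = 41/20 m/s = 2.0500 m/s

collect terms ⇒ (5/8)·v_R² + (3/4)·v_R + (-533/128) = 0
  disc = (3/4)² − 4·(5/8)·(-533/128) = 2809/256 ; √disc = 53/16
  v_R = (−(3/4) + 53/16) / (2·(5/8)) = 41/20 m/s
check:
T_s = v_R/a_R = (41/20)/(4/5) = 2.5625 s
robot covers v_R·T_r = 2.0500·0.2500 = 0.5125 m before braking
robot under decel: 2.0500²/(2·0.8000) = 2.6266 m
person approaches 0.4000·(0.2500+2.5625) = 1.1250 m
C+Z_d+Z_r = 0.0200+0.0300+0.0050 = 0.0550 m
sum ≈ 0.5125+2.6266+1.1250+0.0550 ≈ 4.3191 m = S ✓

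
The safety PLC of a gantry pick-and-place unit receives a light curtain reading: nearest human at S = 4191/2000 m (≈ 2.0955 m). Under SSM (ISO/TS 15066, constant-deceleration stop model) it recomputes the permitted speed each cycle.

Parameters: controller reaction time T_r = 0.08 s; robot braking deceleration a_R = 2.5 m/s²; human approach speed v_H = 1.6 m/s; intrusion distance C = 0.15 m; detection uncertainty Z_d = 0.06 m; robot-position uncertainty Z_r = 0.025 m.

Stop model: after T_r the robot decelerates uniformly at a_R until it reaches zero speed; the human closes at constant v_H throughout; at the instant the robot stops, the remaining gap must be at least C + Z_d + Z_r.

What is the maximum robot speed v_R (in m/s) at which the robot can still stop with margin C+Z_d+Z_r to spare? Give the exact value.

quadratic (1/5)·v² + (18/25)·v + (-693/400) = 0
  disc = (18/25)² − 4·(1/5)·(-693/400) = 4761/2500 ; √disc = 69/50
  v_R = (−(18/25) + 69/50) / (2·(1/5)) = 33/20 m/s
check:
braking lasts T_s = (33/20)/(5/2) = 0.6600 s
robot in T_r: 1.6500·0.0800 = 0.1320 m
robot under decel: 1.6500²/(2·2.5000) = 0.5445 m
human closes 1.6000·0.7400 = 1.1840 m
residual clearance needed = 0.1500+0.0600+0.0250 = 0.2350 m
sum ≈ 0.1320+0.5445+1.1840+0.2350 ≈ 2.0955 m = S ✓

v_R_max = 33/20 m/s = 1.6500 m/s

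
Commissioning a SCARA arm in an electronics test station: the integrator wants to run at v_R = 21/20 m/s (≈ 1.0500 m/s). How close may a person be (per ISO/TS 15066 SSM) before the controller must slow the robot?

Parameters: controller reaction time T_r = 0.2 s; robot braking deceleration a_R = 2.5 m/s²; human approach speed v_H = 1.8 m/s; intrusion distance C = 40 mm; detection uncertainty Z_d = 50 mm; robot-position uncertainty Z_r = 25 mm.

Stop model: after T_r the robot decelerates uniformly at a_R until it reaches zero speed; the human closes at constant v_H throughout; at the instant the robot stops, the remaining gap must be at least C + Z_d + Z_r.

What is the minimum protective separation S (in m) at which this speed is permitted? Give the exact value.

braking lasts T_s = (21/20)/(5/2) = 0.4200 s
robot in T_r: 1.0500·0.2000 = 0.2100 m
braking distance = 1.0500²/(2·2.5000) = 0.2205 m
human over T_r+T_s: 1.8000·(0.2000+0.4200) = 1.1160 m
residual clearance needed = 0.0400+0.0500+0.0250 = 0.1150 m
S_min ≈ 0.2100+0.2205+1.1160+0.1150  ⇒  S_min = 3323/2000 m

S_min = 3323/2000 m = 1.6615 m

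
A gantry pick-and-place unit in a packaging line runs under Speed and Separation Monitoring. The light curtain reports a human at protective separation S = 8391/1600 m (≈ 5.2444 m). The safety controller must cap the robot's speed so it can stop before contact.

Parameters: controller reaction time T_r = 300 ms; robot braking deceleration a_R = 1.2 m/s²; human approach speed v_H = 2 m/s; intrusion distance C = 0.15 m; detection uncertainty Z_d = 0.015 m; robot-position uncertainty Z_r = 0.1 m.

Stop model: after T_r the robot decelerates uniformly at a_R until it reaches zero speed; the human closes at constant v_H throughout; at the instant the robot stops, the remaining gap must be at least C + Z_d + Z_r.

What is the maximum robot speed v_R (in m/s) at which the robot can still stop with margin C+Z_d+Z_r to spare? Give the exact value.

at the boundary: (5/12)·v² + (59/30)·v + (-7007/1600) = 0
  disc = (59/30)² − 4·(5/12)·(-7007/1600) = 160801/14400 ; √disc = 401/120
  v_R = (−(59/30) + 401/120) / (2·(5/12)) = 33/20 m/s
check:
T_s = v_R/a_R = (33/20)/(6/5) = 1.3750 s
robot covers v_R·T_r = 1.6500·0.3000 = 0.4950 m before braking
robot under decel: 1.6500²/(2·1.2000) = 1.1344 m
person approaches 2.0000·(0.3000+1.3750) = 3.3500 m
margins: 0.1500+0.0150+0.1000 = 0.2650 m
sum ≈ 0.4950+1.1344+3.3500+0.2650 ≈ 5.2444 m = S ✓

v_R_max = 33/20 m/s = 1.6500 m/s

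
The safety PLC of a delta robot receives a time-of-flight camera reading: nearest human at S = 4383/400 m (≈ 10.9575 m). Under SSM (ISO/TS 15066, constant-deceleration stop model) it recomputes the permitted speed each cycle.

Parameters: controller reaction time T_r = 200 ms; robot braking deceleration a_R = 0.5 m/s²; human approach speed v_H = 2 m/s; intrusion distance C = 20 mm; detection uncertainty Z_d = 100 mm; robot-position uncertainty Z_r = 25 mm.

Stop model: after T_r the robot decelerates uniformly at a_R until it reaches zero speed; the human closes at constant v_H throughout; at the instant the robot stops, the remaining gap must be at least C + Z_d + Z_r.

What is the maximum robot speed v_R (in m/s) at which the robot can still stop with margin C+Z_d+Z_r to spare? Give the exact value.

collect terms ⇒ (1)·v_R² + (21/5)·v_R + (-833/80) = 0
  disc = (21/5)² − 4·(1)·(-833/80) = 5929/100 ; √disc = 77/10
  v_R = (−(21/5) + 77/10) / (2·(1)) = 7/4 m/s
check:
braking lasts T_s = (7/4)/(1/2) = 3.5000 s
reaction-phase robot travel = 1.7500·0.2000 = 0.3500 m
robot under decel: 1.7500²/(2·0.5000) = 3.0625 m
human closes 2.0000·3.7000 = 7.4000 m
margins: 0.0200+0.1000+0.0250 = 0.1450 m
sum ≈ 0.3500+3.0625+7.4000+0.1450 ≈ 10.9575 m = S ✓

v_R_max = 7/4 m/s = 1.7500 m/s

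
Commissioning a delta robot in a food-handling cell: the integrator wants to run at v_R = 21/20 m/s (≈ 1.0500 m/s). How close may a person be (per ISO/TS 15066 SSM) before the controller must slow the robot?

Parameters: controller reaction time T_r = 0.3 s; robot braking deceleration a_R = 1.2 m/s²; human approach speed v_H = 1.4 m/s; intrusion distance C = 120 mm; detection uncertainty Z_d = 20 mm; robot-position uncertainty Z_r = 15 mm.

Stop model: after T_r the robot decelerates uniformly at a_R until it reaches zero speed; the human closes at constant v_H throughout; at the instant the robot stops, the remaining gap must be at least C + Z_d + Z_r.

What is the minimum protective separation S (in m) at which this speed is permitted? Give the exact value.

braking lasts T_s = (21/20)/(6/5) = 0.8750 s
robot in T_r: 1.0500·0.3000 = 0.3150 m
robot under decel: 1.0500²/(2·1.2000) = 0.4594 m
human closes 1.4000·1.1750 = 1.6450 m
margins: 0.1200+0.0200+0.0150 = 0.1550 m
S_min ≈ 0.3150+0.4594+1.6450+0.1550  ⇒  S_min = 4119/1600 m

S_min = 4119/1600 m = 2.5744 m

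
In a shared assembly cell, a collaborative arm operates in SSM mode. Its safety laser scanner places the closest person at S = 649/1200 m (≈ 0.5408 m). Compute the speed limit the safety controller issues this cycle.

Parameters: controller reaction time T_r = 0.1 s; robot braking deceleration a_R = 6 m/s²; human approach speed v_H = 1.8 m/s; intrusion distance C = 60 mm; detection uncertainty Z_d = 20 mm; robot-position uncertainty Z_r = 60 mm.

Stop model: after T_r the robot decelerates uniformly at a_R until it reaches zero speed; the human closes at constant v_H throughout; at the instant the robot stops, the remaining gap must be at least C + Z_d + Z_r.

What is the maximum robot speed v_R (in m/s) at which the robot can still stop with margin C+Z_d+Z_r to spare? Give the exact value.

v_R_max = 1/2 m/s = 0.5000 m/s

collect terms ⇒ (1/12)·v_R² + (2/5)·v_R + (-53/240) = 0
  disc = (2/5)² − 4·(1/12)·(-53/240) = 841/3600 ; √disc = 29/60
  v_R = (−(2/5) + 29/60) / (2·(1/12)) = 1/2 m/s
check:
T_s = v_R/a_R = (1/2)/6 = 0.0833 s
reaction-phase robot travel = 0.5000·0.1000 = 0.0500 m
robot covers 0.5000·0.0833 − ½·6.0000·0.0833² = 0.0208 m while stopping
person approaches 1.8000·(0.1000+0.0833) = 0.3300 m
residual clearance needed = 0.0600+0.0200+0.0600 = 0.1400 m
sum ≈ 0.0500+0.0208+0.3300+0.1400 ≈ 0.5408 m = S ✓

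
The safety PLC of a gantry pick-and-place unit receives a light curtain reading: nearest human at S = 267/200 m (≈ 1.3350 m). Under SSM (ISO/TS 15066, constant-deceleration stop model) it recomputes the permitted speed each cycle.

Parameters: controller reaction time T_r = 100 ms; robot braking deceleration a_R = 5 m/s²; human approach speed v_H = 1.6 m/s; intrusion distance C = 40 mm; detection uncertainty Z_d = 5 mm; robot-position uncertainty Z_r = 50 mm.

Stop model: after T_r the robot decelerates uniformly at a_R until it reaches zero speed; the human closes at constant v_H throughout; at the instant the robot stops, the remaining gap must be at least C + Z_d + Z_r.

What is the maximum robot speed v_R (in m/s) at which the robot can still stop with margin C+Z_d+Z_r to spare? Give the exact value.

v_R_max = 9/5 m/s = 1.8000 m/s

collect terms ⇒ (1/10)·v_R² + (21/50)·v_R + (-27/25) = 0
  disc = (21/50)² − 4·(1/10)·(-27/25) = 1521/2500 ; √disc = 39/50
  v_R = (−(21/50) + 39/50) / (2·(1/10)) = 9/5 m/s
check:
stop time T_s = (9/5)/5 = 0.3600 s
robot covers v_R·T_r = 1.8000·0.1000 = 0.1800 m before braking
robot covers 1.8000·0.3600 − ½·5.0000·0.3600² = 0.3240 m while stopping
person approaches 1.6000·(0.1000+0.3600) = 0.7360 m
residual clearance needed = 0.0400+0.0050+0.0500 = 0.0950 m
sum ≈ 0.1800+0.3240+0.7360+0.0950 ≈ 1.3350 m = S ✓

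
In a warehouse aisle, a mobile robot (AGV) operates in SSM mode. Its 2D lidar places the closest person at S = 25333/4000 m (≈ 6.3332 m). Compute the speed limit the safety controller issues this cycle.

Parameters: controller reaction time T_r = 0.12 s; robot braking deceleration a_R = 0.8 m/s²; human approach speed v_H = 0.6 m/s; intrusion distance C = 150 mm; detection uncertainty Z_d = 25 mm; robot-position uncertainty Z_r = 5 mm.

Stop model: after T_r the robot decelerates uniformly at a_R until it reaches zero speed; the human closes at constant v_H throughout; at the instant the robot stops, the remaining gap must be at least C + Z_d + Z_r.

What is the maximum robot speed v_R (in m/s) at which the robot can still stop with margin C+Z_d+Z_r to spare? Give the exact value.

v_R_max = 5/2 m/s = 2.5000 m/s

quadratic (5/8)·v² + (87/100)·v + (-973/160) = 0
  disc = (87/100)² − 4·(5/8)·(-973/160) = 638401/40000 ; √disc = 799/200
  v_R = (−(87/100) + 799/200) / (2·(5/8)) = 5/2 m/s
check:
stop time T_s = (5/2)/(4/5) = 3.1250 s
robot covers v_R·T_r = 2.5000·0.1200 = 0.3000 m before braking
robot covers 2.5000·3.1250 − ½·0.8000·3.1250² = 3.9062 m while stopping
human closes 0.6000·3.2450 = 1.9470 m
margins: 0.1500+0.0250+0.0050 = 0.1800 m
sum ≈ 0.3000+3.9062+1.9470+0.1800 ≈ 6.3332 m = S ✓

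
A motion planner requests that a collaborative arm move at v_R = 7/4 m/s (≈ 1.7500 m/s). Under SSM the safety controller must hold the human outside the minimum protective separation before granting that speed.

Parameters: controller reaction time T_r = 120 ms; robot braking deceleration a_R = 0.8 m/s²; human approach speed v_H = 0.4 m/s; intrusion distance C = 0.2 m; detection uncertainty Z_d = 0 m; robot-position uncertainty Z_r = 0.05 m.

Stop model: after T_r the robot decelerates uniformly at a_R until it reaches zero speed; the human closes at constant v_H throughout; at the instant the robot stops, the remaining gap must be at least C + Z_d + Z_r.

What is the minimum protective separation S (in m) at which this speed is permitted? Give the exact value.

S_min = 52753/16000 m = 3.2971 m

stop time T_s = (7/4)/(4/5) = 2.1875 s
reaction-phase robot travel = 1.7500·0.1200 = 0.2100 m
robot covers 1.7500·2.1875 − ½·0.8000·2.1875² = 1.9141 m while stopping
person approaches 0.4000·(0.1200+2.1875) = 0.9230 m
residual clearance needed = 0.2000+0.0000+0.0500 = 0.2500 m
S_min ≈ 0.2100+1.9141+0.9230+0.2500  ⇒  S_min = 52753/16000 m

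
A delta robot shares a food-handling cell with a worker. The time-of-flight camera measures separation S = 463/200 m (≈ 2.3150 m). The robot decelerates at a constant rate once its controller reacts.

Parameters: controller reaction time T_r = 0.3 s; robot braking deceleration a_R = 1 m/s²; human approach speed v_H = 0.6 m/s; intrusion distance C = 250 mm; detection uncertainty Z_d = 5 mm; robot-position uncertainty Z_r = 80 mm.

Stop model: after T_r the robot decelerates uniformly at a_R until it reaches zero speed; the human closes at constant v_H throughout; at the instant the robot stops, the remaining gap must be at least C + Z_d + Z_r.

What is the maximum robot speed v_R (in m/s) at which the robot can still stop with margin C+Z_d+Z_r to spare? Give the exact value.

collect terms ⇒ (1/2)·v_R² + (9/10)·v_R + (-9/5) = 0
  disc = (9/10)² − 4·(1/2)·(-9/5) = 441/100 ; √disc = 21/10
  v_R = (−(9/10) + 21/10) / (2·(1/2)) = 6/5 m/s
check:
T_s = v_R/a_R = (6/5)/1 = 1.2000 s
robot in T_r: 1.2000·0.3000 = 0.3600 m
braking distance = 1.2000²/(2·1.0000) = 0.7200 m
human closes 0.6000·1.5000 = 0.9000 m
C+Z_d+Z_r = 0.2500+0.0050+0.0800 = 0.3350 m
sum ≈ 0.3600+0.7200+0.9000+0.3350 ≈ 2.3150 m = S ✓

v_R_max = 6/5 m/s = 1.2000 m/s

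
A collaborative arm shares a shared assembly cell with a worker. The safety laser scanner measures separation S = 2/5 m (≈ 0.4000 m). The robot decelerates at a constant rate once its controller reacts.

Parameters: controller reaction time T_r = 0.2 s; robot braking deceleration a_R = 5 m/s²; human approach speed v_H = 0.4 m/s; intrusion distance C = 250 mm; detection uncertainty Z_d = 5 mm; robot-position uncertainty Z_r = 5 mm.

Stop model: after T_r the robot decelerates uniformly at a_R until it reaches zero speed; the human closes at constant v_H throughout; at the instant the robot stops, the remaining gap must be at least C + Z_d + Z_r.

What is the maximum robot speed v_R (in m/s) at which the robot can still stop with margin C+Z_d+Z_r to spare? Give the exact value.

v_R_max = 1/5 m/s = 0.2000 m/s

collect terms ⇒ (1/10)·v_R² + (7/25)·v_R + (-3/50) = 0
  disc = (7/25)² − 4·(1/10)·(-3/50) = 64/625 ; √disc = 8/25
  v_R = (−(7/25) + 8/25) / (2·(1/10)) = 1/5 m/s
check:
braking lasts T_s = (1/5)/5 = 0.0400 s
robot covers v_R·T_r = 0.2000·0.2000 = 0.0400 m before braking
braking distance = 0.2000²/(2·5.0000) = 0.0040 m
human closes 0.4000·0.2400 = 0.0960 m
C+Z_d+Z_r = 0.2500+0.0050+0.0050 = 0.2600 m
sum ≈ 0.0400+0.0040+0.0960+0.2600 ≈ 0.4000 m = S ✓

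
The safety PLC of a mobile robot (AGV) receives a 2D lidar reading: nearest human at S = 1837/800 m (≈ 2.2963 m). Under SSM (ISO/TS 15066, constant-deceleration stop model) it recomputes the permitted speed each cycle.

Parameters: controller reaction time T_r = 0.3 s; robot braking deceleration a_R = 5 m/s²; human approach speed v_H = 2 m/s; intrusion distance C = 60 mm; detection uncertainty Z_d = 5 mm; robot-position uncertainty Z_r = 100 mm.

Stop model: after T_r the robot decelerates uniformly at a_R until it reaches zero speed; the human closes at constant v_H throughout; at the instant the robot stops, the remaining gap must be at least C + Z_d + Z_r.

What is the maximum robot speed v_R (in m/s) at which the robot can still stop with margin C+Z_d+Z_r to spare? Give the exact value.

collect terms ⇒ (1/10)·v_R² + (7/10)·v_R + (-49/32) = 0
  disc = (7/10)² − 4·(1/10)·(-49/32) = 441/400 ; √disc = 21/20
  v_R = (−(7/10) + 21/20) / (2·(1/10)) = 7/4 m/s
check:
stop time T_s = (7/4)/5 = 0.3500 s
robot in T_r: 1.7500·0.3000 = 0.5250 m
braking distance = 1.7500²/(2·5.0000) = 0.3063 m
person approaches 2.0000·(0.3000+0.3500) = 1.3000 m
C+Z_d+Z_r = 0.0600+0.0050+0.1000 = 0.1650 m
sum ≈ 0.5250+0.3063+1.3000+0.1650 ≈ 2.2963 m = S ✓

v_R_max = 7/4 m/s = 1.7500 m/s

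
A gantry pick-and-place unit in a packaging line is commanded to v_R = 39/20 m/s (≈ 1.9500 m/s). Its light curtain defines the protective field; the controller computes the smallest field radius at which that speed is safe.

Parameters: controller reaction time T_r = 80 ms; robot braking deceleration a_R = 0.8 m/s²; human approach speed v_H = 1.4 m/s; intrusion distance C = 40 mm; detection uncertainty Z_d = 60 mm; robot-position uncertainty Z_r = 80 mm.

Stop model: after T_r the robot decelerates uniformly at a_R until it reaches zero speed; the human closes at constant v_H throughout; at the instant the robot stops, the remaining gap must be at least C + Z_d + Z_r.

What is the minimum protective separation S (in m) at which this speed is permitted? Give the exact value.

S_min = 99793/16000 m = 6.2371 m

T_s = v_R/a_R = (39/20)/(4/5) = 2.4375 s
robot covers v_R·T_r = 1.9500·0.0800 = 0.1560 m before braking
braking distance = 1.9500²/(2·0.8000) = 2.3766 m
human closes 1.4000·2.5175 = 3.5245 m
C+Z_d+Z_r = 0.0400+0.0600+0.0800 = 0.1800 m
S_min ≈ 0.1560+2.3766+3.5245+0.1800  ⇒  S_min = 99793/16000 m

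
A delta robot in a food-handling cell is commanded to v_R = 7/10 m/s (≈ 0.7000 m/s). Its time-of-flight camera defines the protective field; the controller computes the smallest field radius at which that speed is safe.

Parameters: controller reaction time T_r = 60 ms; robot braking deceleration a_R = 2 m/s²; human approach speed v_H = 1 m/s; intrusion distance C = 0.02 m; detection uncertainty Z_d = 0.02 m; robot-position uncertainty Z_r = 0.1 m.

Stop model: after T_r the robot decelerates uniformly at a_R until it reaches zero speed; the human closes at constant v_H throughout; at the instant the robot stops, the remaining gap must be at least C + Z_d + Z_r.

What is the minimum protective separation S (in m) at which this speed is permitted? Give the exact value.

S_min = 1429/2000 m = 0.7145 m

braking lasts T_s = (7/10)/2 = 0.3500 s
robot in T_r: 0.7000·0.0600 = 0.0420 m
braking distance = 0.7000²/(2·2.0000) = 0.1225 m
person approaches 1.0000·(0.0600+0.3500) = 0.4100 m
residual clearance needed = 0.0200+0.0200+0.1000 = 0.1400 m
S_min ≈ 0.0420+0.1225+0.4100+0.1400  ⇒  S_min = 1429/2000 m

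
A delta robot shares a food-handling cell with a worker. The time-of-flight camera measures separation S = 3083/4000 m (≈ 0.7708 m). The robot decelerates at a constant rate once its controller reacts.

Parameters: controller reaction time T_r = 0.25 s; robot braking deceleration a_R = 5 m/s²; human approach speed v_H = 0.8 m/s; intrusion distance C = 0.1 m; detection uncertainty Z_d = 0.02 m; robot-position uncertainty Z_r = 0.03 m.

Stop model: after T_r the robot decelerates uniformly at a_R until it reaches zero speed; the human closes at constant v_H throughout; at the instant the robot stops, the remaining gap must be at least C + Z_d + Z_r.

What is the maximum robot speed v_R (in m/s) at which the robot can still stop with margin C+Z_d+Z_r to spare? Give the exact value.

v_R_max = 17/20 m/s = 0.8500 m/s

at the boundary: (1/10)·v² + (41/100)·v + (-1683/4000) = 0
  disc = (41/100)² − 4·(1/10)·(-1683/4000) = 841/2500 ; √disc = 29/50
  v_R = (−(41/100) + 29/50) / (2·(1/10)) = 17/20 m/s
check:
T_s = v_R/a_R = (17/20)/5 = 0.1700 s
robot in T_r: 0.8500·0.2500 = 0.2125 m
robot under decel: 0.8500²/(2·5.0000) = 0.0722 m
human over T_r+T_s: 0.8000·(0.2500+0.1700) = 0.3360 m
C+Z_d+Z_r = 0.1000+0.0200+0.0300 = 0.1500 m
sum ≈ 0.2125+0.0722+0.3360+0.1500 ≈ 0.7708 m = S ✓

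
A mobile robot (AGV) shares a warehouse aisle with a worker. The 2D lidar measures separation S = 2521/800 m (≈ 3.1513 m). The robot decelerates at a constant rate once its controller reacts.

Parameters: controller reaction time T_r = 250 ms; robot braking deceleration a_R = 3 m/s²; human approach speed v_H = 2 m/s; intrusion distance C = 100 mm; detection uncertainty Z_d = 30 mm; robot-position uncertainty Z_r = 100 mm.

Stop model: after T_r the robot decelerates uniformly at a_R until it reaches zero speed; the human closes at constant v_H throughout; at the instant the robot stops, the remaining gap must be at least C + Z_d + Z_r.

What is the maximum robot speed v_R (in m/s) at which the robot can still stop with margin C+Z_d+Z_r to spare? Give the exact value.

quadratic (1/6)·v² + (11/12)·v + (-1937/800) = 0
  disc = (11/12)² − 4·(1/6)·(-1937/800) = 2209/900 ; √disc = 47/30
  v_R = (−(11/12) + 47/30) / (2·(1/6)) = 39/20 m/s
check:
stop time T_s = (39/20)/3 = 0.6500 s
robot covers v_R·T_r = 1.9500·0.2500 = 0.4875 m before braking
braking distance = 1.9500²/(2·3.0000) = 0.6338 m
human closes 2.0000·0.9000 = 1.8000 m
C+Z_d+Z_r = 0.1000+0.0300+0.1000 = 0.2300 m
sum ≈ 0.4875+0.6338+1.8000+0.2300 ≈ 3.1513 m = S ✓

v_R_max = 39/20 m/s = 1.9500 m/s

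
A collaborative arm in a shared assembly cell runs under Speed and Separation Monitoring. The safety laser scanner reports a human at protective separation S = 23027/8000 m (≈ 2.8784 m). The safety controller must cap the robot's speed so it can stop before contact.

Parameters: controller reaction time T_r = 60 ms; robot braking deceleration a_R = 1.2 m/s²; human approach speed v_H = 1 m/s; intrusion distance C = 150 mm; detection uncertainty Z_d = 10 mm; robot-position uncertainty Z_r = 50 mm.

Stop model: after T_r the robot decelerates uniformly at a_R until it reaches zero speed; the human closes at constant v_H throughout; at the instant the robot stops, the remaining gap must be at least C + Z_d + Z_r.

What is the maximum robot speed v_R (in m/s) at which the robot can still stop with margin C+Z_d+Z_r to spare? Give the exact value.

v_R_max = 33/20 m/s = 1.6500 m/s

at the boundary: (5/12)·v² + (67/75)·v + (-20867/8000) = 0
  disc = (67/75)² − 4·(5/12)·(-20867/8000) = 1852321/360000 ; √disc = 1361/600
  v_R = (−(67/75) + 1361/600) / (2·(5/12)) = 33/20 m/s
check:
T_s = v_R/a_R = (33/20)/(6/5) = 1.3750 s
reaction-phase robot travel = 1.6500·0.0600 = 0.0990 m
braking distance = 1.6500²/(2·1.2000) = 1.1344 m
person approaches 1.0000·(0.0600+1.3750) = 1.4350 m
residual clearance needed = 0.1500+0.0100+0.0500 = 0.2100 m
sum ≈ 0.0990+1.1344+1.4350+0.2100 ≈ 2.8784 m = S ✓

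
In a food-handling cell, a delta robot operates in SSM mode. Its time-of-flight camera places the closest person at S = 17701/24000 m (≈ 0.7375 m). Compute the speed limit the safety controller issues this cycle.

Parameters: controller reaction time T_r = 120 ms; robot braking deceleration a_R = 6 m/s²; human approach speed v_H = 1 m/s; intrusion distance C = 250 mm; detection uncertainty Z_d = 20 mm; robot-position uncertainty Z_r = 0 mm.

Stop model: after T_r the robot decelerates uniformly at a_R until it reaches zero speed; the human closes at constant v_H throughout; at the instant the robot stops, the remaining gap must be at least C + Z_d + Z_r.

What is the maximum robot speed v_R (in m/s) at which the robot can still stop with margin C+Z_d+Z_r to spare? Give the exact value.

v_R_max = 19/20 m/s = 0.9500 m/s

at the boundary: (1/12)·v² + (43/150)·v + (-8341/24000) = 0
  disc = (43/150)² − 4·(1/12)·(-8341/24000) = 7921/40000 ; √disc = 89/200
  v_R = (−(43/150) + 89/200) / (2·(1/12)) = 19/20 m/s
check:
T_s = v_R/a_R = (19/20)/6 = 0.1583 s
robot in T_r: 0.9500·0.1200 = 0.1140 m
robot under decel: 0.9500²/(2·6.0000) = 0.0752 m
human over T_r+T_s: 1.0000·(0.1200+0.1583) = 0.2783 m
C+Z_d+Z_r = 0.2500+0.0200+0.0000 = 0.2700 m
sum ≈ 0.1140+0.0752+0.2783+0.2700 ≈ 0.7375 m = S ✓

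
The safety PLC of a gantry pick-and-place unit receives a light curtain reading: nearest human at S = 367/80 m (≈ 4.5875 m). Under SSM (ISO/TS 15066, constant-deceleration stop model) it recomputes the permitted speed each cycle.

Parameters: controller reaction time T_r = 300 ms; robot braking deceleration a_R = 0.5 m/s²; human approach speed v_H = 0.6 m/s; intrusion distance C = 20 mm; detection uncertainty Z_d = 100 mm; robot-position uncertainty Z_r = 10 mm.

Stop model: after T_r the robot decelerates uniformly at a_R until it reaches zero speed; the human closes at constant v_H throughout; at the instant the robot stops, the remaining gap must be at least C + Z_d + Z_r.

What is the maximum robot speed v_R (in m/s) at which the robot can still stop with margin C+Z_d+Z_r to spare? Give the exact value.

v_R_max = 29/20 m/s = 1.4500 m/s

collect terms ⇒ (1)·v_R² + (3/2)·v_R + (-1711/400) = 0
  disc = (3/2)² − 4·(1)·(-1711/400) = 484/25 ; √disc = 22/5
  v_R = (−(3/2) + 22/5) / (2·(1)) = 29/20 m/s
check:
braking lasts T_s = (29/20)/(1/2) = 2.9000 s
reaction-phase robot travel = 1.4500·0.3000 = 0.4350 m
robot under decel: 1.4500²/(2·0.5000) = 2.1025 m
human over T_r+T_s: 0.6000·(0.3000+2.9000) = 1.9200 m
residual clearance needed = 0.0200+0.1000+0.0100 = 0.1300 m
sum ≈ 0.4350+2.1025+1.9200+0.1300 ≈ 4.5875 m = S ✓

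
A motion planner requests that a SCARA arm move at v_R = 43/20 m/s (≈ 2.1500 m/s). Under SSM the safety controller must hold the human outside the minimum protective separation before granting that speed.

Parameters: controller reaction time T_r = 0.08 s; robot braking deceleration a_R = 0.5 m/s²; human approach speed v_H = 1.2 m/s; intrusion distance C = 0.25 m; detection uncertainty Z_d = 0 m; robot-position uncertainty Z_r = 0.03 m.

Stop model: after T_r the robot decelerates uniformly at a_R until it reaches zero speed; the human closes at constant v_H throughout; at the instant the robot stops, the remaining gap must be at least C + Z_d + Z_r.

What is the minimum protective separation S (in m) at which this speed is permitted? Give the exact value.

stop time T_s = (43/20)/(1/2) = 4.3000 s
robot covers v_R·T_r = 2.1500·0.0800 = 0.1720 m before braking
robot covers 2.1500·4.3000 − ½·0.5000·4.3000² = 4.6225 m while stopping
human over T_r+T_s: 1.2000·(0.0800+4.3000) = 5.2560 m
C+Z_d+Z_r = 0.2500+0.0000+0.0300 = 0.2800 m
S_min ≈ 0.1720+4.6225+5.2560+0.2800  ⇒  S_min = 20661/2000 m

S_min = 20661/2000 m = 10.3305 m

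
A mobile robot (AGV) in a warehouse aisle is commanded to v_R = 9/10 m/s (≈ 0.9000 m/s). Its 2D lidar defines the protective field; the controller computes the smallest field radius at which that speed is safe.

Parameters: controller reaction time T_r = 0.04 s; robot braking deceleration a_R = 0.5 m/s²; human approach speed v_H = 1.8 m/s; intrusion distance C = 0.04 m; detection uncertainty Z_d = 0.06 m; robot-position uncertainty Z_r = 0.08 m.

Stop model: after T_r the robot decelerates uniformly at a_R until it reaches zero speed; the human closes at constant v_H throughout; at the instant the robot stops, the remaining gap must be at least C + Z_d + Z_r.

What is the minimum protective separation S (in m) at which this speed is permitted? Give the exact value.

S_min = 2169/500 m = 4.3380 m

stop time T_s = (9/10)/(1/2) = 1.8000 s
robot in T_r: 0.9000·0.0400 = 0.0360 m
robot covers 0.9000·1.8000 − ½·0.5000·1.8000² = 0.8100 m while stopping
human over T_r+T_s: 1.8000·(0.0400+1.8000) = 3.3120 m
C+Z_d+Z_r = 0.0400+0.0600+0.0800 = 0.1800 m
S_min ≈ 0.0360+0.8100+3.3120+0.1800  ⇒  S_min = 2169/500 m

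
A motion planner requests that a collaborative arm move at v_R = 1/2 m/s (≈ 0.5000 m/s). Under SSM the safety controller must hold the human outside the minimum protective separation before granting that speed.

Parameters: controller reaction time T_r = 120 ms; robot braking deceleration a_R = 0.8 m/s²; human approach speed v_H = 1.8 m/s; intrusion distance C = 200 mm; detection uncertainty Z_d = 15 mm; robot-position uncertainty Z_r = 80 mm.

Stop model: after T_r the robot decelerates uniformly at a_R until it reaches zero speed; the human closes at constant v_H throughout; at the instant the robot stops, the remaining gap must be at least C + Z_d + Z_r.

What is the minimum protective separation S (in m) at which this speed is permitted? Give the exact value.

T_s = v_R/a_R = (1/2)/(4/5) = 0.6250 s
reaction-phase robot travel = 0.5000·0.1200 = 0.0600 m
robot under decel: 0.5000²/(2·0.8000) = 0.1562 m
person approaches 1.8000·(0.1200+0.6250) = 1.3410 m
C+Z_d+Z_r = 0.2000+0.0150+0.0800 = 0.2950 m
S_min ≈ 0.0600+0.1562+1.3410+0.2950  ⇒  S_min = 7409/4000 m

S_min = 7409/4000 m = 1.8522 m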